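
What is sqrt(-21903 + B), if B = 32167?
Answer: 2*sqrt(2566) ≈ 101.31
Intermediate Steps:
sqrt(-21903 + B) = sqrt(-21903 + 32167) = sqrt(10264) = 2*sqrt(2566)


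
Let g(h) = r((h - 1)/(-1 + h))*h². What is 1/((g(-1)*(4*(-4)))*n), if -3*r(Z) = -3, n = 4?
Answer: -1/64 ≈ -0.015625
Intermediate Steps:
r(Z) = 1 (r(Z) = -⅓*(-3) = 1)
g(h) = h² (g(h) = 1*h² = h²)
1/((g(-1)*(4*(-4)))*n) = 1/(((-1)²*(4*(-4)))*4) = 1/((1*(-16))*4) = 1/(-16*4) = 1/(-64) = -1/64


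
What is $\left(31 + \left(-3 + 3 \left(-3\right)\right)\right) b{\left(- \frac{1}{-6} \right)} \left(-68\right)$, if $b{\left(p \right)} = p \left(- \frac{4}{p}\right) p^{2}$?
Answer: $\frac{1292}{9} \approx 143.56$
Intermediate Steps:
$b{\left(p \right)} = - 4 p^{2}$
$\left(31 + \left(-3 + 3 \left(-3\right)\right)\right) b{\left(- \frac{1}{-6} \right)} \left(-68\right) = \left(31 + \left(-3 + 3 \left(-3\right)\right)\right) \left(- 4 \left(- \frac{1}{-6}\right)^{2}\right) \left(-68\right) = \left(31 - 12\right) \left(- 4 \left(\left(-1\right) \left(- \frac{1}{6}\right)\right)^{2}\right) \left(-68\right) = \left(31 - 12\right) \left(- \frac{4}{36}\right) \left(-68\right) = 19 \left(\left(-4\right) \frac{1}{36}\right) \left(-68\right) = 19 \left(- \frac{1}{9}\right) \left(-68\right) = \left(- \frac{19}{9}\right) \left(-68\right) = \frac{1292}{9}$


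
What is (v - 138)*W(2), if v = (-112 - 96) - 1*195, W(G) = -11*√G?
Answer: 5951*√2 ≈ 8416.0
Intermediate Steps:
v = -403 (v = -208 - 195 = -403)
(v - 138)*W(2) = (-403 - 138)*(-11*√2) = -(-5951)*√2 = 5951*√2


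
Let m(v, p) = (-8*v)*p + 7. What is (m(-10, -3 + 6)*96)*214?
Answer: 5074368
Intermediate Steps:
m(v, p) = 7 - 8*p*v (m(v, p) = -8*p*v + 7 = 7 - 8*p*v)
(m(-10, -3 + 6)*96)*214 = ((7 - 8*(-3 + 6)*(-10))*96)*214 = ((7 - 8*3*(-10))*96)*214 = ((7 + 240)*96)*214 = (247*96)*214 = 23712*214 = 5074368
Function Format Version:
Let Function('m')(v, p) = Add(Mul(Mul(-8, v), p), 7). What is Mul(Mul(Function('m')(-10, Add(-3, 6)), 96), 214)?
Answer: 5074368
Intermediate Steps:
Function('m')(v, p) = Add(7, Mul(-8, p, v)) (Function('m')(v, p) = Add(Mul(-8, p, v), 7) = Add(7, Mul(-8, p, v)))
Mul(Mul(Function('m')(-10, Add(-3, 6)), 96), 214) = Mul(Mul(Add(7, Mul(-8, Add(-3, 6), -10)), 96), 214) = Mul(Mul(Add(7, Mul(-8, 3, -10)), 96), 214) = Mul(Mul(Add(7, 240), 96), 214) = Mul(Mul(247, 96), 214) = Mul(23712, 214) = 5074368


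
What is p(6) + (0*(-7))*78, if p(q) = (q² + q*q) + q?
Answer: 78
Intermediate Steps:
p(q) = q + 2*q² (p(q) = (q² + q²) + q = 2*q² + q = q + 2*q²)
p(6) + (0*(-7))*78 = 6*(1 + 2*6) + (0*(-7))*78 = 6*(1 + 12) + 0*78 = 6*13 + 0 = 78 + 0 = 78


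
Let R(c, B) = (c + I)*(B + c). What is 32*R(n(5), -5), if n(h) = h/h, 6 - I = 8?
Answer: 128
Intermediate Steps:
I = -2 (I = 6 - 1*8 = 6 - 8 = -2)
n(h) = 1
R(c, B) = (-2 + c)*(B + c) (R(c, B) = (c - 2)*(B + c) = (-2 + c)*(B + c))
32*R(n(5), -5) = 32*(1² - 2*(-5) - 2*1 - 5*1) = 32*(1 + 10 - 2 - 5) = 32*4 = 128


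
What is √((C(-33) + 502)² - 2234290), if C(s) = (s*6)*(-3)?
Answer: 9*I*√12754 ≈ 1016.4*I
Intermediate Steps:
C(s) = -18*s (C(s) = (6*s)*(-3) = -18*s)
√((C(-33) + 502)² - 2234290) = √((-18*(-33) + 502)² - 2234290) = √((594 + 502)² - 2234290) = √(1096² - 2234290) = √(1201216 - 2234290) = √(-1033074) = 9*I*√12754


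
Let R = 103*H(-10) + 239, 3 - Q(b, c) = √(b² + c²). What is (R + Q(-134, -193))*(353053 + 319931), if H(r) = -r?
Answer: 856035648 - 672984*√55205 ≈ 6.9791e+8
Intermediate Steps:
Q(b, c) = 3 - √(b² + c²)
R = 1269 (R = 103*(-1*(-10)) + 239 = 103*10 + 239 = 1030 + 239 = 1269)
(R + Q(-134, -193))*(353053 + 319931) = (1269 + (3 - √((-134)² + (-193)²)))*(353053 + 319931) = (1269 + (3 - √(17956 + 37249)))*672984 = (1269 + (3 - √55205))*672984 = (1272 - √55205)*672984 = 856035648 - 672984*√55205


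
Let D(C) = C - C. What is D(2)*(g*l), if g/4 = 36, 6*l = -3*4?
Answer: 0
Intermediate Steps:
D(C) = 0
l = -2 (l = (-3*4)/6 = (⅙)*(-12) = -2)
g = 144 (g = 4*36 = 144)
D(2)*(g*l) = 0*(144*(-2)) = 0*(-288) = 0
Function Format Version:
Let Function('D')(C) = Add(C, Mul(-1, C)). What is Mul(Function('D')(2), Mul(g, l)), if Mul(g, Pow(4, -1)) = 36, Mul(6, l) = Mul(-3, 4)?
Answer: 0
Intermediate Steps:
Function('D')(C) = 0
l = -2 (l = Mul(Rational(1, 6), Mul(-3, 4)) = Mul(Rational(1, 6), -12) = -2)
g = 144 (g = Mul(4, 36) = 144)
Mul(Function('D')(2), Mul(g, l)) = Mul(0, Mul(144, -2)) = Mul(0, -288) = 0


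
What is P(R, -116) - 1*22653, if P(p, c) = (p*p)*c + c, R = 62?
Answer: -468673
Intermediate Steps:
P(p, c) = c + c*p² (P(p, c) = p²*c + c = c*p² + c = c + c*p²)
P(R, -116) - 1*22653 = -116*(1 + 62²) - 1*22653 = -116*(1 + 3844) - 22653 = -116*3845 - 22653 = -446020 - 22653 = -468673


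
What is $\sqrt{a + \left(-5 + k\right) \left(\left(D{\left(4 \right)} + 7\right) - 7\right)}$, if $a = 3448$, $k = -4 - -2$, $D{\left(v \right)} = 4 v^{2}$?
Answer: $10 \sqrt{30} \approx 54.772$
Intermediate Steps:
$k = -2$ ($k = -4 + 2 = -2$)
$\sqrt{a + \left(-5 + k\right) \left(\left(D{\left(4 \right)} + 7\right) - 7\right)} = \sqrt{3448 + \left(-5 - 2\right) \left(\left(4 \cdot 4^{2} + 7\right) - 7\right)} = \sqrt{3448 - 7 \left(\left(4 \cdot 16 + 7\right) - 7\right)} = \sqrt{3448 - 7 \left(\left(64 + 7\right) - 7\right)} = \sqrt{3448 - 7 \left(71 - 7\right)} = \sqrt{3448 - 448} = \sqrt{3000} = 10 \sqrt{30}$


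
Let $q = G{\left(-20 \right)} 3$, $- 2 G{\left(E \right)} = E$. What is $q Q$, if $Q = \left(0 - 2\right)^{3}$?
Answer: $-240$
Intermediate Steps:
$G{\left(E \right)} = - \frac{E}{2}$
$q = 30$ ($q = \left(- \frac{1}{2}\right) \left(-20\right) 3 = 10 \cdot 3 = 30$)
$Q = -8$ ($Q = \left(0 - 2\right)^{3} = \left(-2\right)^{3} = -8$)
$q Q = 30 \left(-8\right) = -240$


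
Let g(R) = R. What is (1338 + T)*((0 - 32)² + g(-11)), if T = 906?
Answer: 2273172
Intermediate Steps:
(1338 + T)*((0 - 32)² + g(-11)) = (1338 + 906)*((0 - 32)² - 11) = 2244*((-32)² - 11) = 2244*(1024 - 11) = 2244*1013 = 2273172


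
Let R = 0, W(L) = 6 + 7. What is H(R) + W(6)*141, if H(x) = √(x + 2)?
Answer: 1833 + √2 ≈ 1834.4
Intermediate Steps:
W(L) = 13
H(x) = √(2 + x)
H(R) + W(6)*141 = √(2 + 0) + 13*141 = √2 + 1833 = 1833 + √2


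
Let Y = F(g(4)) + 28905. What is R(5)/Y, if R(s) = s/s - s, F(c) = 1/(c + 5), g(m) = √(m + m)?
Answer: -491390/3550943119 - 2*√2/3550943119 ≈ -0.00013838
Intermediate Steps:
g(m) = √2*√m (g(m) = √(2*m) = √2*√m)
F(c) = 1/(5 + c)
Y = 28905 + 1/(5 + 2*√2) (Y = 1/(5 + √2*√4) + 28905 = 1/(5 + √2*2) + 28905 = 1/(5 + 2*√2) + 28905 = 28905 + 1/(5 + 2*√2) ≈ 28905.)
R(s) = 1 - s
R(5)/Y = (1 - 1*5)/(491390/17 - 2*√2/17) = (1 - 5)/(491390/17 - 2*√2/17) = -4/(491390/17 - 2*√2/17)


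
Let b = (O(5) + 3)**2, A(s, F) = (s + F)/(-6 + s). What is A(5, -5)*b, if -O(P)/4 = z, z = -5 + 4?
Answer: 0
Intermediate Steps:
z = -1
O(P) = 4 (O(P) = -4*(-1) = 4)
A(s, F) = (F + s)/(-6 + s)
b = 49 (b = (4 + 3)**2 = 7**2 = 49)
A(5, -5)*b = ((-5 + 5)/(-6 + 5))*49 = (0/(-1))*49 = -1*0*49 = 0*49 = 0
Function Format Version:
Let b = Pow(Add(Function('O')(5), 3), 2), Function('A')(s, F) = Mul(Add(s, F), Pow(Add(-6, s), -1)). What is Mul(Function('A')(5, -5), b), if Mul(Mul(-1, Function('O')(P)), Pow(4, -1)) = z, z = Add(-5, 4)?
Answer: 0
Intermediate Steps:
z = -1
Function('O')(P) = 4 (Function('O')(P) = Mul(-4, -1) = 4)
Function('A')(s, F) = Mul(Pow(Add(-6, s), -1), Add(F, s)) (Function('A')(s, F) = Mul(Add(F, s), Pow(Add(-6, s), -1)) = Mul(Pow(Add(-6, s), -1), Add(F, s)))
b = 49 (b = Pow(Add(4, 3), 2) = Pow(7, 2) = 49)
Mul(Function('A')(5, -5), b) = Mul(Mul(Pow(Add(-6, 5), -1), Add(-5, 5)), 49) = Mul(Mul(Pow(-1, -1), 0), 49) = Mul(Mul(-1, 0), 49) = Mul(0, 49) = 0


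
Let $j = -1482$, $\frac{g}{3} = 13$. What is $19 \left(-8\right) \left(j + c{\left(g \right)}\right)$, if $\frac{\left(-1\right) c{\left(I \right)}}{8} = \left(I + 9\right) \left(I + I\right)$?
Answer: $4777968$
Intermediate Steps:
$g = 39$ ($g = 3 \cdot 13 = 39$)
$c{\left(I \right)} = - 16 I \left(9 + I\right)$ ($c{\left(I \right)} = - 8 \left(I + 9\right) \left(I + I\right) = - 8 \left(9 + I\right) 2 I = - 8 \cdot 2 I \left(9 + I\right) = - 16 I \left(9 + I\right)$)
$19 \left(-8\right) \left(j + c{\left(g \right)}\right) = 19 \left(-8\right) \left(-1482 - 624 \left(9 + 39\right)\right) = - 152 \left(-1482 - 624 \cdot 48\right) = - 152 \left(-1482 - 29952\right) = \left(-152\right) \left(-31434\right) = 4777968$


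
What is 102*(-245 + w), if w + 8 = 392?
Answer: 14178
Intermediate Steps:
w = 384 (w = -8 + 392 = 384)
102*(-245 + w) = 102*(-245 + 384) = 102*139 = 14178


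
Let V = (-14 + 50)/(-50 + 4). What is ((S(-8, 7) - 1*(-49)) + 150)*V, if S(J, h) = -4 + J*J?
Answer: -4662/23 ≈ -202.70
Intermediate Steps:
S(J, h) = -4 + J²
V = -18/23 (V = 36/(-46) = 36*(-1/46) = -18/23 ≈ -0.78261)
((S(-8, 7) - 1*(-49)) + 150)*V = (((-4 + (-8)²) - 1*(-49)) + 150)*(-18/23) = (((-4 + 64) + 49) + 150)*(-18/23) = ((60 + 49) + 150)*(-18/23) = (109 + 150)*(-18/23) = 259*(-18/23) = -4662/23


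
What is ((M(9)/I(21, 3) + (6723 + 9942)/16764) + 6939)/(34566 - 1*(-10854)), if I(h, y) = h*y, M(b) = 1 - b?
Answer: 222103507/1453621680 ≈ 0.15279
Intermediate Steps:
((M(9)/I(21, 3) + (6723 + 9942)/16764) + 6939)/(34566 - 1*(-10854)) = (((1 - 1*9)/((21*3)) + (6723 + 9942)/16764) + 6939)/(34566 - 1*(-10854)) = (((1 - 9)/63 + 16665*(1/16764)) + 6939)/(34566 + 10854) = ((-8*1/63 + 505/508) + 6939)/45420 = ((-8/63 + 505/508) + 6939)*(1/45420) = (27751/32004 + 6939)*(1/45420) = (222103507/32004)*(1/45420) = 222103507/1453621680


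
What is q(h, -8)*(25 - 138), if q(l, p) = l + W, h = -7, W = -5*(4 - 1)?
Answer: 2486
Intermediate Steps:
W = -15 (W = -5*3 = -15)
q(l, p) = -15 + l (q(l, p) = l - 15 = -15 + l)
q(h, -8)*(25 - 138) = (-15 - 7)*(25 - 138) = -22*(-113) = 2486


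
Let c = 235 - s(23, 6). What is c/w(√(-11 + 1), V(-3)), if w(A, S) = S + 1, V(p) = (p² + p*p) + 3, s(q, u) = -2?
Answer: 237/22 ≈ 10.773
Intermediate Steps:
V(p) = 3 + 2*p² (V(p) = (p² + p²) + 3 = 2*p² + 3 = 3 + 2*p²)
w(A, S) = 1 + S
c = 237 (c = 235 - 1*(-2) = 235 + 2 = 237)
c/w(√(-11 + 1), V(-3)) = 237/(1 + (3 + 2*(-3)²)) = 237/(1 + (3 + 2*9)) = 237/(1 + (3 + 18)) = 237/(1 + 21) = 237/22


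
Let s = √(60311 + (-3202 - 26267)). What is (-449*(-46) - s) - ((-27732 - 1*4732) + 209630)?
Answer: -156512 - √30842 ≈ -1.5669e+5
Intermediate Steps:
s = √30842 (s = √(60311 - 29469) = √30842 ≈ 175.62)
(-449*(-46) - s) - ((-27732 - 1*4732) + 209630) = (-449*(-46) - √30842) - ((-27732 - 1*4732) + 209630) = (20654 - √30842) - ((-27732 - 4732) + 209630) = (20654 - √30842) - (-32464 + 209630) = (20654 - √30842) - 1*177166 = (20654 - √30842) - 177166 = -156512 - √30842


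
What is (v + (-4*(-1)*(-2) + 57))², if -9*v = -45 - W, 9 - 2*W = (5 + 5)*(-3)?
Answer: 113569/36 ≈ 3154.7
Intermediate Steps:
W = 39/2 (W = 9/2 - (5 + 5)*(-3)/2 = 9/2 - 5*(-3) = 9/2 - ½*(-30) = 9/2 + 15 = 39/2 ≈ 19.500)
v = 43/6 (v = -(-45 - 1*39/2)/9 = -(-45 - 39/2)/9 = -⅑*(-129/2) = 43/6 ≈ 7.1667)
(v + (-4*(-1)*(-2) + 57))² = (43/6 + (-4*(-1)*(-2) + 57))² = (43/6 + (4*(-2) + 57))² = (43/6 + (-8 + 57))² = (43/6 + 49)² = (337/6)² = 113569/36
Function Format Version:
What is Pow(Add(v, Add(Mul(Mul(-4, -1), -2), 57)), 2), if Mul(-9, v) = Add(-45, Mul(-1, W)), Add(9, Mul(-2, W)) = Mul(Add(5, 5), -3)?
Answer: Rational(113569, 36) ≈ 3154.7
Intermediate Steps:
W = Rational(39, 2) (W = Add(Rational(9, 2), Mul(Rational(-1, 2), Mul(Add(5, 5), -3))) = Add(Rational(9, 2), Mul(Rational(-1, 2), Mul(10, -3))) = Add(Rational(9, 2), Mul(Rational(-1, 2), -30)) = Add(Rational(9, 2), 15) = Rational(39, 2) ≈ 19.500)
v = Rational(43, 6) (v = Mul(Rational(-1, 9), Add(-45, Mul(-1, Rational(39, 2)))) = Mul(Rational(-1, 9), Add(-45, Rational(-39, 2))) = Mul(Rational(-1, 9), Rational(-129, 2)) = Rational(43, 6) ≈ 7.1667)
Pow(Add(v, Add(Mul(Mul(-4, -1), -2), 57)), 2) = Pow(Add(Rational(43, 6), Add(Mul(Mul(-4, -1), -2), 57)), 2) = Pow(Add(Rational(43, 6), Add(Mul(4, -2), 57)), 2) = Pow(Add(Rational(43, 6), Add(-8, 57)), 2) = Pow(Add(Rational(43, 6), 49), 2) = Pow(Rational(337, 6), 2) = Rational(113569, 36)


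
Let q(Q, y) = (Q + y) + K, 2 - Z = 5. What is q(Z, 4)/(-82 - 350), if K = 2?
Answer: -1/144 ≈ -0.0069444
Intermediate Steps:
Z = -3 (Z = 2 - 1*5 = 2 - 5 = -3)
q(Q, y) = 2 + Q + y (q(Q, y) = (Q + y) + 2 = 2 + Q + y)
q(Z, 4)/(-82 - 350) = (2 - 3 + 4)/(-82 - 350) = 3/(-432) = 3*(-1/432) = -1/144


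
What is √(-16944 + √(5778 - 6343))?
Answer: √(-16944 + I*√565) ≈ 0.0913 + 130.17*I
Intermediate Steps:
√(-16944 + √(5778 - 6343)) = √(-16944 + √(-565)) = √(-16944 + I*√565)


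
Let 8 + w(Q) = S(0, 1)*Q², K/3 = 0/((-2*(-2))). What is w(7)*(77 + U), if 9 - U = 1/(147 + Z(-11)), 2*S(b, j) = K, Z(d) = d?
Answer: -11695/17 ≈ -687.94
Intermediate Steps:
K = 0 (K = 3*(0/((-2*(-2)))) = 3*(0/4) = 3*(0*(¼)) = 3*0 = 0)
S(b, j) = 0 (S(b, j) = (½)*0 = 0)
U = 1223/136 (U = 9 - 1/(147 - 11) = 9 - 1/136 = 1223/136 ≈ 8.9926)
w(Q) = -8 (w(Q) = -8 + 0*Q² = -8 + 0 = -8)
w(7)*(77 + U) = -8*(77 + 1223/136) = -8*11695/136 = -11695/17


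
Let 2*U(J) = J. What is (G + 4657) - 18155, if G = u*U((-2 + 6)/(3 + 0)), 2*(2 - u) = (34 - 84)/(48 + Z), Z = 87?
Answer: -1093220/81 ≈ -13497.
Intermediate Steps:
U(J) = J/2
u = 59/27 (u = 2 - (34 - 84)/(2*(48 + 87)) = 2 - (-25)/135 = 2 - ½*(-10/27) = 2 + 5/27 = 59/27 ≈ 2.1852)
G = 118/81 (G = 59*(((-2 + 6)/(3 + 0))/2)/27 = 59*((4/3)/2)/27 = 59*((4*(⅓))/2)/27 = 59*((½)*(4/3))/27 = (59/27)*(⅔) = 118/81 ≈ 1.4568)
(G + 4657) - 18155 = (118/81 + 4657) - 18155 = 377335/81 - 18155 = -1093220/81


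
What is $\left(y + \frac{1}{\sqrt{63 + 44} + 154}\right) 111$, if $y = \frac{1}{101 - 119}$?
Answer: $- \frac{770969}{141654} - \frac{111 \sqrt{107}}{23609} \approx -5.4913$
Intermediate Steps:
$y = - \frac{1}{18}$ ($y = \frac{1}{-18} = - \frac{1}{18} \approx -0.055556$)
$\left(y + \frac{1}{\sqrt{63 + 44} + 154}\right) 111 = \left(- \frac{1}{18} + \frac{1}{\sqrt{63 + 44} + 154}\right) 111 = \left(- \frac{1}{18} + \frac{1}{\sqrt{107} + 154}\right) 111 = \left(- \frac{1}{18} + \frac{1}{154 + \sqrt{107}}\right) 111 = - \frac{37}{6} + \frac{111}{154 + \sqrt{107}}$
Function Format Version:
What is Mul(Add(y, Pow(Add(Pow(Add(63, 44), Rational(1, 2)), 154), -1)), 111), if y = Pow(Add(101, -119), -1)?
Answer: Add(Rational(-770969, 141654), Mul(Rational(-111, 23609), Pow(107, Rational(1, 2)))) ≈ -5.4913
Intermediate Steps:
y = Rational(-1, 18) (y = Pow(-18, -1) = Rational(-1, 18) ≈ -0.055556)
Mul(Add(y, Pow(Add(Pow(Add(63, 44), Rational(1, 2)), 154), -1)), 111) = Mul(Add(Rational(-1, 18), Pow(Add(Pow(Add(63, 44), Rational(1, 2)), 154), -1)), 111) = Mul(Add(Rational(-1, 18), Pow(Add(Pow(107, Rational(1, 2)), 154), -1)), 111) = Mul(Add(Rational(-1, 18), Pow(Add(154, Pow(107, Rational(1, 2))), -1)), 111) = Add(Rational(-37, 6), Mul(111, Pow(Add(154, Pow(107, Rational(1, 2))), -1)))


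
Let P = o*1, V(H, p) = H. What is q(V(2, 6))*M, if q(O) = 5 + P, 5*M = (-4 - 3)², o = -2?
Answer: 147/5 ≈ 29.400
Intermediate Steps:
M = 49/5 (M = (-4 - 3)²/5 = (⅕)*(-7)² = (⅕)*49 = 49/5 ≈ 9.8000)
P = -2 (P = -2*1 = -2)
q(O) = 3 (q(O) = 5 - 2 = 3)
q(V(2, 6))*M = 3*(49/5) = 147/5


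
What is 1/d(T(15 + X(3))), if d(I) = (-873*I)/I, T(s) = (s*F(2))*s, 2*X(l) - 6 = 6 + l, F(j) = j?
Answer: -1/873 ≈ -0.0011455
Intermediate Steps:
X(l) = 6 + l/2 (X(l) = 3 + (6 + l)/2 = 3 + (3 + l/2) = 6 + l/2)
T(s) = 2*s² (T(s) = (s*2)*s = (2*s)*s = 2*s²)
d(I) = -873
1/d(T(15 + X(3))) = 1/(-873) = -1/873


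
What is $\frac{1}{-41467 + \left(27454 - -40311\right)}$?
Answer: $\frac{1}{26298} \approx 3.8026 \cdot 10^{-5}$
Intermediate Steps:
$\frac{1}{-41467 + \left(27454 - -40311\right)} = \frac{1}{-41467 + \left(27454 + 40311\right)} = \frac{1}{-41467 + 67765} = \frac{1}{26298}$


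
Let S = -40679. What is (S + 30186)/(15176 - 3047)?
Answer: -10493/12129 ≈ -0.86512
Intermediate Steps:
(S + 30186)/(15176 - 3047) = (-40679 + 30186)/(15176 - 3047) = -10493/12129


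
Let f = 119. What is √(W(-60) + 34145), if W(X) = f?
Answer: 2*√8566 ≈ 185.11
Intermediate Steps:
W(X) = 119
√(W(-60) + 34145) = √(119 + 34145) = √34264 = 2*√8566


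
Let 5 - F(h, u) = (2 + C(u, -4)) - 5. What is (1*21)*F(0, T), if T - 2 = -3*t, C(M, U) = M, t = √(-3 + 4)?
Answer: 189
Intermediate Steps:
t = 1 (t = √1 = 1)
T = -1 (T = 2 - 3*1 = 2 - 3 = -1)
F(h, u) = 8 - u (F(h, u) = 5 - ((2 + u) - 5) = 5 - (-3 + u) = 5 + (3 - u) = 8 - u)
(1*21)*F(0, T) = (1*21)*(8 - 1*(-1)) = 21*(8 + 1) = 21*9 = 189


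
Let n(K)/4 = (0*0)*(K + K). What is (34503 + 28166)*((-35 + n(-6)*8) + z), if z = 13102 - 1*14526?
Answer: -91434071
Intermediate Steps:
z = -1424 (z = 13102 - 14526 = -1424)
n(K) = 0 (n(K) = 4*((0*0)*(K + K)) = 4*(0*(2*K)) = 4*0 = 0)
(34503 + 28166)*((-35 + n(-6)*8) + z) = (34503 + 28166)*((-35 + 0*8) - 1424) = 62669*((-35 + 0) - 1424) = 62669*(-35 - 1424) = 62669*(-1459) = -91434071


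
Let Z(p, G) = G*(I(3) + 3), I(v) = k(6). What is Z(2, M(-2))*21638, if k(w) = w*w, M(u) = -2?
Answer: -1687764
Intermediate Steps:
k(w) = w²
I(v) = 36 (I(v) = 6² = 36)
Z(p, G) = 39*G (Z(p, G) = G*(36 + 3) = G*39 = 39*G)
Z(2, M(-2))*21638 = (39*(-2))*21638 = -78*21638 = -1687764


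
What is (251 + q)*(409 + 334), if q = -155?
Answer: 71328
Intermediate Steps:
(251 + q)*(409 + 334) = (251 - 155)*(409 + 334) = 96*743 = 71328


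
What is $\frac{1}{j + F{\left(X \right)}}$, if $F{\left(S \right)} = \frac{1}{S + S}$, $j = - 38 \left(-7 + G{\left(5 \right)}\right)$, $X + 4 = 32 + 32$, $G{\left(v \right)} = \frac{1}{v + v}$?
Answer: $\frac{24}{6293} \approx 0.0038138$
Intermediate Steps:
$G{\left(v \right)} = \frac{1}{2 v}$
$X = 60$ ($X = -4 + \left(32 + 32\right) = -4 + 64 = 60$)
$j = \frac{1311}{5}$ ($j = - 38 \left(-7 + \frac{1}{2 \cdot 5}\right) = - 38 \left(-7 + \frac{1}{2} \cdot \frac{1}{5}\right) = - 38 \left(-7 + \frac{1}{10}\right) = \left(-38\right) \left(- \frac{69}{10}\right) = \frac{1311}{5} \approx 262.2$)
$F{\left(S \right)} = \frac{1}{2 S}$
$\frac{1}{j + F{\left(X \right)}} = \frac{1}{\frac{1311}{5} + \frac{1}{2 \cdot 60}} = \frac{1}{\frac{1311}{5} + \frac{1}{2} \cdot \frac{1}{60}} = \frac{1}{\frac{1311}{5} + \frac{1}{120}} = \frac{1}{\frac{6293}{24}} = \frac{24}{6293}$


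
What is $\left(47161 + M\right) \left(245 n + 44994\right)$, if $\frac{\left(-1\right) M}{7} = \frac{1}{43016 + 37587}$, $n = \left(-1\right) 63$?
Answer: $\frac{112363161008484}{80603} \approx 1.394 \cdot 10^{9}$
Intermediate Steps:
$n = -63$
$M = - \frac{7}{80603}$ ($M = - \frac{7}{43016 + 37587} = - \frac{7}{80603} \approx -8.6845 \cdot 10^{-5}$)
$\left(47161 + M\right) \left(245 n + 44994\right) = \left(47161 - \frac{7}{80603}\right) \left(245 \left(-63\right) + 44994\right) = \frac{3801318076 \left(-15435 + 44994\right)}{80603} = \frac{3801318076}{80603} \cdot 29559 = \frac{112363161008484}{80603}$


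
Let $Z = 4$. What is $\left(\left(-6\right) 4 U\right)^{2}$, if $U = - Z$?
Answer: $9216$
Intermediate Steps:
$U = -4$ ($U = \left(-1\right) 4 = -4$)
$\left(\left(-6\right) 4 U\right)^{2} = \left(\left(-6\right) 4 \left(-4\right)\right)^{2} = \left(\left(-24\right) \left(-4\right)\right)^{2} = 96^{2} = 9216$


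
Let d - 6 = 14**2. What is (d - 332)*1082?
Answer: -140660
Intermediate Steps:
d = 202 (d = 6 + 14**2 = 6 + 196 = 202)
(d - 332)*1082 = (202 - 332)*1082 = -130*1082 = -140660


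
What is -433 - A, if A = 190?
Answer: -623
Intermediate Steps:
-433 - A = -433 - 1*190 = -433 - 190 = -623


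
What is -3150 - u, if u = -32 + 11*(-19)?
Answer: -2909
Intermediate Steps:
u = -241 (u = -32 - 209 = -241)
-3150 - u = -3150 - 1*(-241) = -3150 + 241 = -2909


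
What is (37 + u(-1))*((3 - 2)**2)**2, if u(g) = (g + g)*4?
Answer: 29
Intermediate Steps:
u(g) = 8*g (u(g) = (2*g)*4 = 8*g)
(37 + u(-1))*((3 - 2)**2)**2 = (37 + 8*(-1))*((3 - 2)**2)**2 = (37 - 8)*(1**2)**2 = 29*1**2 = 29*1 = 29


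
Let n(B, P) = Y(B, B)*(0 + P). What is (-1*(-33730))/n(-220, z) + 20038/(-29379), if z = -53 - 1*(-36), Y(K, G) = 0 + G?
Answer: 91601155/10987746 ≈ 8.3367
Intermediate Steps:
Y(K, G) = G
z = -17 (z = -53 + 36 = -17)
n(B, P) = B*P (n(B, P) = B*(0 + P) = B*P)
(-1*(-33730))/n(-220, z) + 20038/(-29379) = (-1*(-33730))/((-220*(-17))) + 20038/(-29379) = 33730/3740 + 20038*(-1/29379) = 33730*(1/3740) - 20038/29379 = 3373/374 - 20038/29379 = 91601155/10987746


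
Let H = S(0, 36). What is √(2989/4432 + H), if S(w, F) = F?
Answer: √45023857/1108 ≈ 6.0559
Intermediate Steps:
H = 36
√(2989/4432 + H) = √(2989/4432 + 36) = √(162541/4432) = √45023857/1108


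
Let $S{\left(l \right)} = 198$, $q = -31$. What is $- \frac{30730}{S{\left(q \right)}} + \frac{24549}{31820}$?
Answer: $- \frac{486483949}{3150180} \approx -154.43$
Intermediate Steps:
$- \frac{30730}{S{\left(q \right)}} + \frac{24549}{31820} = - \frac{30730}{198} + \frac{24549}{31820} = \left(-30730\right) \frac{1}{198} + 24549 \cdot \frac{1}{31820} = - \frac{15365}{99} + \frac{24549}{31820} = - \frac{486483949}{3150180}$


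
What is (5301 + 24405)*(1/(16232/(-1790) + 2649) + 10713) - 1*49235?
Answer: 751802649607547/2362739 ≈ 3.1819e+8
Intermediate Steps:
(5301 + 24405)*(1/(16232/(-1790) + 2649) + 10713) - 1*49235 = 29706*(1/(16232*(-1/1790) + 2649) + 10713) - 49235 = 29706*(1/(-8116/895 + 2649) + 10713) - 49235 = 29706*(1/(2362739/895) + 10713) - 49235 = 29706*(895/2362739 + 10713) - 49235 = 29706*(25312023802/2362739) - 49235 = 751918979062212/2362739 - 49235 = 751802649607547/2362739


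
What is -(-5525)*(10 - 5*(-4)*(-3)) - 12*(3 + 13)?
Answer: -276442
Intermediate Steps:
-(-5525)*(10 - 5*(-4)*(-3)) - 12*(3 + 13) = -(-5525)*(10 + 20*(-3)) - 12*16 = -(-5525)*(10 - 60) - 192 = -(-5525)*(-50) - 192 = -325*850 - 192 = -276250 - 192 = -276442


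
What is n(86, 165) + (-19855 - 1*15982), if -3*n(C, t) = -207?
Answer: -35768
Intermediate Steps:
n(C, t) = 69 (n(C, t) = -1/3*(-207) = 69)
n(86, 165) + (-19855 - 1*15982) = 69 + (-19855 - 1*15982) = 69 + (-19855 - 15982) = 69 - 35837 = -35768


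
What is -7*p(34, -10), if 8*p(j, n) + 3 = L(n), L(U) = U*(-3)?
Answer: -189/8 ≈ -23.625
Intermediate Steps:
L(U) = -3*U
p(j, n) = -3/8 - 3*n/8 (p(j, n) = -3/8 + (-3*n)/8 = -3/8 - 3*n/8)
-7*p(34, -10) = -7*(-3/8 - 3/8*(-10)) = -7*(-3/8 + 15/4) = -7*27/8 = -189/8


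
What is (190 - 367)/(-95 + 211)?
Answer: -177/116 ≈ -1.5259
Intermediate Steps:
(190 - 367)/(-95 + 211) = -177/116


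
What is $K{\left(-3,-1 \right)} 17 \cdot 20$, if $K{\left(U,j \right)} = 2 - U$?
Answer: $1700$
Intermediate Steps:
$K{\left(-3,-1 \right)} 17 \cdot 20 = \left(2 - -3\right) 17 \cdot 20 = \left(2 + 3\right) 17 \cdot 20 = 5 \cdot 17 \cdot 20 = 85 \cdot 20 = 1700$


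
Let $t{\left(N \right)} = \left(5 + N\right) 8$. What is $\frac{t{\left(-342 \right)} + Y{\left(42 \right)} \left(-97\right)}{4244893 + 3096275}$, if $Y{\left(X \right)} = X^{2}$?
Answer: $- \frac{43451}{1835292} \approx -0.023675$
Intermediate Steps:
$t{\left(N \right)} = 40 + 8 N$
$\frac{t{\left(-342 \right)} + Y{\left(42 \right)} \left(-97\right)}{4244893 + 3096275} = \frac{\left(40 + 8 \left(-342\right)\right) + 42^{2} \left(-97\right)}{4244893 + 3096275} = \frac{\left(40 - 2736\right) + 1764 \left(-97\right)}{7341168} = \left(-2696 - 171108\right) \frac{1}{7341168} = \left(-173804\right) \frac{1}{7341168} = - \frac{43451}{1835292}$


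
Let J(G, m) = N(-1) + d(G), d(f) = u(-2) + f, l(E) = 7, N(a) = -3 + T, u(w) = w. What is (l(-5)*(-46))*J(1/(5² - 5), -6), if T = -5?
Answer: 32039/10 ≈ 3203.9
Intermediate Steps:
N(a) = -8 (N(a) = -3 - 5 = -8)
d(f) = -2 + f
J(G, m) = -10 + G (J(G, m) = -8 + (-2 + G) = -10 + G)
(l(-5)*(-46))*J(1/(5² - 5), -6) = (7*(-46))*(-10 + 1/(5² - 5)) = -322*(-10 + 1/(25 - 5)) = -322*(-10 + 1/20) = -322*(-199/20) = 32039/10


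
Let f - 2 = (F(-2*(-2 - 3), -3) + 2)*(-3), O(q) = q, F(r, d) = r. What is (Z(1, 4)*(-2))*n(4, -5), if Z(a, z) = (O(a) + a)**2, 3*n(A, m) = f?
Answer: 272/3 ≈ 90.667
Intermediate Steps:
f = -34 (f = 2 + (-2*(-2 - 3) + 2)*(-3) = 2 + (-2*(-5) + 2)*(-3) = 2 + (10 + 2)*(-3) = 2 + 12*(-3) = 2 - 36 = -34)
n(A, m) = -34/3 (n(A, m) = (1/3)*(-34) = -34/3)
Z(a, z) = 4*a**2 (Z(a, z) = (a + a)**2 = (2*a)**2 = 4*a**2)
(Z(1, 4)*(-2))*n(4, -5) = ((4*1**2)*(-2))*(-34/3) = ((4*1)*(-2))*(-34/3) = (4*(-2))*(-34/3) = -8*(-34/3) = 272/3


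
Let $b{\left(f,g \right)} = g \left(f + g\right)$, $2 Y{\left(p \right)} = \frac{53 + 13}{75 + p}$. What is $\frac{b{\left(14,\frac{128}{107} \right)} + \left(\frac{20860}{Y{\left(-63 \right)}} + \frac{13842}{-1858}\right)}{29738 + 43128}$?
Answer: $\frac{888733172453}{8525127520646} \approx 0.10425$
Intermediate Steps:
$Y{\left(p \right)} = \frac{33}{75 + p}$ ($Y{\left(p \right)} = \frac{\left(53 + 13\right) \frac{1}{75 + p}}{2} = \frac{66 \frac{1}{75 + p}}{2} = \frac{33}{75 + p}$)
$\frac{b{\left(14,\frac{128}{107} \right)} + \left(\frac{20860}{Y{\left(-63 \right)}} + \frac{13842}{-1858}\right)}{29738 + 43128} = \frac{\frac{128}{107} \left(14 + \frac{128}{107}\right) + \left(\frac{20860}{33 \frac{1}{75 - 63}} + \frac{13842}{-1858}\right)}{29738 + 43128} = \frac{128 \cdot \frac{1}{107} \left(14 + 128 \cdot \frac{1}{107}\right) + \left(\frac{20860}{33 \cdot \frac{1}{12}} + 13842 \left(- \frac{1}{1858}\right)\right)}{72866} = \left(\frac{128 \left(14 + \frac{128}{107}\right)}{107} - \left(\frac{6921}{929} - \frac{20860}{33 \cdot \frac{1}{12}}\right)\right) \frac{1}{72866} = \left(\frac{128}{107} \cdot \frac{1626}{107} - \left(\frac{6921}{929} - \frac{20860}{\frac{11}{4}}\right)\right) \frac{1}{72866} = \left(\frac{208128}{11449} + \left(20860 \cdot \frac{4}{11} - \frac{6921}{929}\right)\right) \frac{1}{72866} = \left(\frac{208128}{11449} + \left(\frac{83440}{11} - \frac{6921}{929}\right)\right) \frac{1}{72866} = \left(\frac{208128}{11449} + \frac{77439629}{10219}\right) \frac{1}{72866} = \frac{888733172453}{116997331} \cdot \frac{1}{72866} = \frac{888733172453}{8525127520646}$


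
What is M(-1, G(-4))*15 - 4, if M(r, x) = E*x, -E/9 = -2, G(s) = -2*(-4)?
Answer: 2156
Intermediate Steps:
G(s) = 8
E = 18 (E = -9*(-2) = 18)
M(r, x) = 18*x
M(-1, G(-4))*15 - 4 = (18*8)*15 - 4 = 144*15 - 4 = 2160 - 4 = 2156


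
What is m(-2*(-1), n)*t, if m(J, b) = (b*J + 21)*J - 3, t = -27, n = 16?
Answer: -2781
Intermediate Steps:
m(J, b) = -3 + J*(21 + J*b) (m(J, b) = (J*b + 21)*J - 3 = (21 + J*b)*J - 3 = J*(21 + J*b) - 3 = -3 + J*(21 + J*b))
m(-2*(-1), n)*t = (-3 + 21*(-2*(-1)) + 16*(-2*(-1))²)*(-27) = (-3 + 21*2 + 16*2²)*(-27) = (-3 + 42 + 16*4)*(-27) = (-3 + 42 + 64)*(-27) = 103*(-27) = -2781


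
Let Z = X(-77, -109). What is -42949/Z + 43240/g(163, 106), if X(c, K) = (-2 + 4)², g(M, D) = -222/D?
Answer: -13934219/444 ≈ -31383.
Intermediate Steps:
X(c, K) = 4 (X(c, K) = 2² = 4)
Z = 4
-42949/Z + 43240/g(163, 106) = -42949/4 + 43240/((-222/106)) = -42949*¼ + 43240/((-222*1/106)) = -42949/4 + 43240/(-111/53) = -42949/4 + 43240*(-53/111) = -42949/4 - 2291720/111 = -13934219/444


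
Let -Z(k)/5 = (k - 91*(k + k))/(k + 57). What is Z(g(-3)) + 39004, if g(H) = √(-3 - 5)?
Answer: 127043268/3257 + 103170*I*√2/3257 ≈ 39006.0 + 44.797*I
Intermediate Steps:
g(H) = 2*I*√2 (g(H) = √(-8) = 2*I*√2)
Z(k) = 905*k/(57 + k) (Z(k) = -5*(k - 91*(k + k))/(k + 57) = -5*(k - 182*k)/(57 + k) = -5*(-181*k)/(57 + k) = -(-905)*k/(57 + k) = 905*k/(57 + k))
Z(g(-3)) + 39004 = 905*(2*I*√2)/(57 + 2*I*√2) + 39004 = 1810*I*√2/(57 + 2*I*√2) + 39004 = 39004 + 1810*I*√2/(57 + 2*I*√2)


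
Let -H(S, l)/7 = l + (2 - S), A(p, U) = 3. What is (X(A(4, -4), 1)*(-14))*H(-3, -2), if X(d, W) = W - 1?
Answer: 0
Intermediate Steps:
X(d, W) = -1 + W
H(S, l) = -14 - 7*l + 7*S (H(S, l) = -7*(l + (2 - S)) = -7*(2 + l - S) = -14 - 7*l + 7*S)
(X(A(4, -4), 1)*(-14))*H(-3, -2) = ((-1 + 1)*(-14))*(-14 - 7*(-2) + 7*(-3)) = (0*(-14))*(-14 + 14 - 21) = 0*(-21) = 0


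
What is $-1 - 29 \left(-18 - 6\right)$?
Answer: $695$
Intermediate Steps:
$-1 - 29 \left(-18 - 6\right) = -1 - -696 = -1 + 696 = 695$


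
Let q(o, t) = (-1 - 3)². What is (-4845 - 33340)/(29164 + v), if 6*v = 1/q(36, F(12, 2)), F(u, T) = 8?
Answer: -733152/559949 ≈ -1.3093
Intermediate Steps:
q(o, t) = 16 (q(o, t) = (-4)² = 16)
v = 1/96 (v = (⅙)/16 = (⅙)*(1/16) = 1/96 ≈ 0.010417)
(-4845 - 33340)/(29164 + v) = (-4845 - 33340)/(29164 + 1/96) = -38185/2799745/96 = -38185*96/2799745 = -733152/559949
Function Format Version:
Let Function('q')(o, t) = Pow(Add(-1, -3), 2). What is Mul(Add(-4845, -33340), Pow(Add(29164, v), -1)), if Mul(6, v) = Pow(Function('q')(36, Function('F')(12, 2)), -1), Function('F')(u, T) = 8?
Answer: Rational(-733152, 559949) ≈ -1.3093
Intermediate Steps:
Function('q')(o, t) = 16 (Function('q')(o, t) = Pow(-4, 2) = 16)
v = Rational(1, 96) (v = Mul(Rational(1, 6), Pow(16, -1)) = Mul(Rational(1, 6), Rational(1, 16)) = Rational(1, 96) ≈ 0.010417)
Mul(Add(-4845, -33340), Pow(Add(29164, v), -1)) = Mul(Add(-4845, -33340), Pow(Add(29164, Rational(1, 96)), -1)) = Mul(-38185, Pow(Rational(2799745, 96), -1)) = Mul(-38185, Rational(96, 2799745)) = Rational(-733152, 559949)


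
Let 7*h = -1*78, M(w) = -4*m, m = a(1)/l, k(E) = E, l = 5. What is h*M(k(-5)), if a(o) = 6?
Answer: 1872/35 ≈ 53.486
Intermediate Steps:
m = 6/5 ≈ 1.2000
M(w) = -24/5 (M(w) = -4*6/5 = -24/5)
h = -78/7 (h = (-1*78)/7 = (1/7)*(-78) = -78/7 ≈ -11.143)
h*M(k(-5)) = -78/7*(-24/5) = 1872/35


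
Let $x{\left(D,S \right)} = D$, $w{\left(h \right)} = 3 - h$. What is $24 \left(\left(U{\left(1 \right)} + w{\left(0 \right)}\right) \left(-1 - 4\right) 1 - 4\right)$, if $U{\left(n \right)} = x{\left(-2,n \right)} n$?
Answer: $-216$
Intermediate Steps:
$U{\left(n \right)} = - 2 n$
$24 \left(\left(U{\left(1 \right)} + w{\left(0 \right)}\right) \left(-1 - 4\right) 1 - 4\right) = 24 \left(\left(\left(-2\right) 1 + \left(3 - 0\right)\right) \left(-1 - 4\right) 1 - 4\right) = 24 \left(\left(-2 + \left(3 + 0\right)\right) \left(-5\right) 1 - 4\right) = 24 \left(\left(-2 + 3\right) \left(-5\right) 1 - 4\right) = 24 \left(1 \left(-5\right) 1 - 4\right) = 24 \left(\left(-5\right) 1 - 4\right) = 24 \left(-5 - 4\right) = 24 \left(-9\right) = -216$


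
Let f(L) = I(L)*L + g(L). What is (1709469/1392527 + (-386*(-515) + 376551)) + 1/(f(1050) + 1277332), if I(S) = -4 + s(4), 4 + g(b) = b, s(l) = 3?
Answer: 1023369118452410255/1778713727856 ≈ 5.7534e+5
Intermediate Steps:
g(b) = -4 + b
I(S) = -1 (I(S) = -4 + 3 = -1)
f(L) = -4 (f(L) = -L + (-4 + L) = -4)
(1709469/1392527 + (-386*(-515) + 376551)) + 1/(f(1050) + 1277332) = (1709469/1392527 + (-386*(-515) + 376551)) + 1/(-4 + 1277332) = (1709469*(1/1392527) + (198790 + 376551)) + 1/1277328 = (1709469/1392527 + 575341) + 1/1277328 = 801179586176/1392527 + 1/1277328 = 1023369118452410255/1778713727856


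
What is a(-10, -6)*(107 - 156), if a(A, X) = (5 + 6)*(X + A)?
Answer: 8624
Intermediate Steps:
a(A, X) = 11*A + 11*X (a(A, X) = 11*(A + X) = 11*A + 11*X)
a(-10, -6)*(107 - 156) = (11*(-10) + 11*(-6))*(107 - 156) = (-110 - 66)*(-49) = -176*(-49) = 8624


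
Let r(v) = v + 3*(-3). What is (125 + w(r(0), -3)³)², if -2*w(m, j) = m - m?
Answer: 15625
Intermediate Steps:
r(v) = -9 + v (r(v) = v - 9 = -9 + v)
w(m, j) = 0 (w(m, j) = -(m - m)/2 = -½*0 = 0)
(125 + w(r(0), -3)³)² = (125 + 0³)² = (125 + 0)² = 125² = 15625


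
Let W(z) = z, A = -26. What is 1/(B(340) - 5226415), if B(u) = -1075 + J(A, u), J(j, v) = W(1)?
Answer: -1/5227489 ≈ -1.9130e-7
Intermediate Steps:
J(j, v) = 1
B(u) = -1074 (B(u) = -1075 + 1 = -1074)
1/(B(340) - 5226415) = 1/(-1074 - 5226415) = 1/(-5227489) = -1/5227489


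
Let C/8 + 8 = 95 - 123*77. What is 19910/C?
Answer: -9955/37536 ≈ -0.26521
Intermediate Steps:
C = -75072 (C = -64 + 8*(95 - 123*77) = -64 + 8*(95 - 9471) = -64 + 8*(-9376) = -64 - 75008 = -75072)
19910/C = 19910/(-75072) = 19910*(-1/75072) = -9955/37536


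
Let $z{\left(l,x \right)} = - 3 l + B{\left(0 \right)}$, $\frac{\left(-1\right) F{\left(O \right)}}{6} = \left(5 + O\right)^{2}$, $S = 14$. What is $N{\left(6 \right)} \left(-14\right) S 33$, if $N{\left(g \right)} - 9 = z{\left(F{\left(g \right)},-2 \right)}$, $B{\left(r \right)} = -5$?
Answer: $-14113176$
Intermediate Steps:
$F{\left(O \right)} = - 6 \left(5 + O\right)^{2}$
$z{\left(l,x \right)} = -5 - 3 l$ ($z{\left(l,x \right)} = - 3 l - 5 = -5 - 3 l$)
$N{\left(g \right)} = 4 + 18 \left(5 + g\right)^{2}$ ($N{\left(g \right)} = 9 - \left(5 + 3 \left(- 6 \left(5 + g\right)^{2}\right)\right) = 9 + \left(-5 + 18 \left(5 + g\right)^{2}\right) = 4 + 18 \left(5 + g\right)^{2}$)
$N{\left(6 \right)} \left(-14\right) S 33 = \left(4 + 18 \left(5 + 6\right)^{2}\right) \left(-14\right) 14 \cdot 33 = \left(4 + 18 \cdot 11^{2}\right) \left(-14\right) 14 \cdot 33 = \left(4 + 18 \cdot 121\right) \left(-14\right) 14 \cdot 33 = \left(4 + 2178\right) \left(-14\right) 14 \cdot 33 = 2182 \left(-14\right) 14 \cdot 33 = \left(-30548\right) 14 \cdot 33 = \left(-427672\right) 33 = -14113176$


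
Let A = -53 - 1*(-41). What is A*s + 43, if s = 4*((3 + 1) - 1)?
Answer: -101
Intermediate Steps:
s = 12 (s = 4*(4 - 1) = 4*3 = 12)
A = -12 (A = -53 + 41 = -12)
A*s + 43 = -12*12 + 43 = -144 + 43 = -101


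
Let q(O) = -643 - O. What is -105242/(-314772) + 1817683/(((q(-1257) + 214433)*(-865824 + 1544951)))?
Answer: 1097897026761341/3283616604797862 ≈ 0.33436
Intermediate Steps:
-105242/(-314772) + 1817683/(((q(-1257) + 214433)*(-865824 + 1544951))) = -105242/(-314772) + 1817683/((((-643 - 1*(-1257)) + 214433)*(-865824 + 1544951))) = -105242*(-1/314772) + 1817683/((((-643 + 1257) + 214433)*679127)) = 52621/157386 + 1817683/(((614 + 214433)*679127)) = 52621/157386 + 1817683/((215047*679127)) = 52621/157386 + 1817683/146044223969 = 52621/157386 + 1817683*(1/146044223969) = 52621/157386 + 259669/20863460567 = 1097897026761341/3283616604797862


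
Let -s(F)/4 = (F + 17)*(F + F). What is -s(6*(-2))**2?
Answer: -230400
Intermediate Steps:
s(F) = -8*F*(17 + F) (s(F) = -4*(F + 17)*(F + F) = -4*(17 + F)*2*F = -8*F*(17 + F))
-s(6*(-2))**2 = -(-8*6*(-2)*(17 + 6*(-2)))**2 = -(-8*(-12)*(17 - 12))**2 = -(-8*(-12)*5)**2 = -1*480**2 = -1*230400 = -230400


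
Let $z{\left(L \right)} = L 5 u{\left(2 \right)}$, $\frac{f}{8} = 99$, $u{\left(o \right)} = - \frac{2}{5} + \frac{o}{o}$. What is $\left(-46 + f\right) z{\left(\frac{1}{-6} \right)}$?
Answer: $-373$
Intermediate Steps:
$u{\left(o \right)} = \frac{3}{5}$ ($u{\left(o \right)} = \left(-2\right) \frac{1}{5} + 1 = - \frac{2}{5} + 1 = \frac{3}{5}$)
$f = 792$ ($f = 8 \cdot 99 = 792$)
$z{\left(L \right)} = 3 L$ ($z{\left(L \right)} = L 5 \cdot \frac{3}{5} = 5 L \frac{3}{5} = 3 L$)
$\left(-46 + f\right) z{\left(\frac{1}{-6} \right)} = \left(-46 + 792\right) \frac{3}{-6} = 746 \cdot 3 \left(- \frac{1}{6}\right) = 746 \left(- \frac{1}{2}\right) = -373$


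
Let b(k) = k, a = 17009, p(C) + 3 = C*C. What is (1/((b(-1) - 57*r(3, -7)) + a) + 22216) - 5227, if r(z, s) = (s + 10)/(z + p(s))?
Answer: 14155591618/833221 ≈ 16989.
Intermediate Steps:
p(C) = -3 + C² (p(C) = -3 + C*C = -3 + C²)
r(z, s) = (10 + s)/(-3 + z + s²) (r(z, s) = (s + 10)/(z + (-3 + s²)) = (10 + s)/(-3 + z + s²))
(1/((b(-1) - 57*r(3, -7)) + a) + 22216) - 5227 = (1/((-1 - 57*(10 - 7)/(-3 + 3 + (-7)²)) + 17009) + 22216) - 5227 = (1/((-1 - 57*3/(-3 + 3 + 49)) + 17009) + 22216) - 5227 = (1/((-1 - 57*3/49) + 17009) + 22216) - 5227 = (1/((-1 - 171/49) + 17009) + 22216) - 5227 = (1/(-220/49 + 17009) + 22216) - 5227 = (1/(833221/49) + 22216) - 5227 = (49/833221 + 22216) - 5227 = 18510837785/833221 - 5227 = 14155591618/833221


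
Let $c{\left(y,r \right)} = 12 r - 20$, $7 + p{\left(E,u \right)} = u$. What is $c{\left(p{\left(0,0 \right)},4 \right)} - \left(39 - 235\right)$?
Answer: $224$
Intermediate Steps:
$p{\left(E,u \right)} = -7 + u$
$c{\left(y,r \right)} = -20 + 12 r$
$c{\left(p{\left(0,0 \right)},4 \right)} - \left(39 - 235\right) = \left(-20 + 12 \cdot 4\right) - \left(39 - 235\right) = \left(-20 + 48\right) - -196 = 28 + 196 = 224$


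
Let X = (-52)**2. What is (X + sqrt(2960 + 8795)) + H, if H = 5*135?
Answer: 3379 + sqrt(11755) ≈ 3487.4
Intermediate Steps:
H = 675
X = 2704
(X + sqrt(2960 + 8795)) + H = (2704 + sqrt(2960 + 8795)) + 675 = (2704 + sqrt(11755)) + 675 = 3379 + sqrt(11755)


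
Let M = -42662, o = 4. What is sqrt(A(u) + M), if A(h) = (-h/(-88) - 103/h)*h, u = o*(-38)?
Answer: I*sqrt(5142797)/11 ≈ 206.16*I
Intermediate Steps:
u = -152 (u = 4*(-38) = -152)
A(h) = h*(-103/h + h/88) (A(h) = (-h*(-1/88) - 103/h)*h = (h/88 - 103/h)*h = (-103/h + h/88)*h = h*(-103/h + h/88))
sqrt(A(u) + M) = sqrt((-103 + (1/88)*(-152)**2) - 42662) = sqrt((-103 + (1/88)*23104) - 42662) = sqrt((-103 + 2888/11) - 42662) = sqrt(1755/11 - 42662) = sqrt(-467527/11) = I*sqrt(5142797)/11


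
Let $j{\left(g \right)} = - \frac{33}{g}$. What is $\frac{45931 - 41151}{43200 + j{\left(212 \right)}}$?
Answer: $\frac{1013360}{9158367} \approx 0.11065$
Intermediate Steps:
$\frac{45931 - 41151}{43200 + j{\left(212 \right)}} = \frac{45931 - 41151}{43200 - \frac{33}{212}} = \frac{4780}{43200 - \frac{33}{212}} = \frac{4780}{\frac{9158367}{212}} = 4780 \cdot \frac{212}{9158367} = \frac{1013360}{9158367}$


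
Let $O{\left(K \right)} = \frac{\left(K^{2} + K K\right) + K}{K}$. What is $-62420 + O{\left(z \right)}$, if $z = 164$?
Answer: $-62091$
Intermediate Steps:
$O{\left(K \right)} = \frac{K + 2 K^{2}}{K}$ ($O{\left(K \right)} = \frac{\left(K^{2} + K^{2}\right) + K}{K} = \frac{2 K^{2} + K}{K} = \frac{K + 2 K^{2}}{K}$)
$-62420 + O{\left(z \right)} = -62420 + \left(1 + 2 \cdot 164\right) = -62420 + \left(1 + 328\right) = -62420 + 329 = -62091$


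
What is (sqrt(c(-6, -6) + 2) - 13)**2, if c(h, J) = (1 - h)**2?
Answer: (13 - sqrt(51))**2 ≈ 34.323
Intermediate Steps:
(sqrt(c(-6, -6) + 2) - 13)**2 = (sqrt((-1 - 6)**2 + 2) - 13)**2 = (sqrt((-7)**2 + 2) - 13)**2 = (sqrt(49 + 2) - 13)**2 = (sqrt(51) - 13)**2 = (-13 + sqrt(51))**2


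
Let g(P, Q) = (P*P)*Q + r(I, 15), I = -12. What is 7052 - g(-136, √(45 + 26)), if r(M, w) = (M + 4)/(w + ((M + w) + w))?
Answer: 232724/33 - 18496*√71 ≈ -1.4880e+5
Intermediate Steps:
r(M, w) = (4 + M)/(M + 3*w) (r(M, w) = (4 + M)/(w + (M + 2*w)) = (4 + M)/(M + 3*w))
g(P, Q) = -8/33 + Q*P² (g(P, Q) = (P*P)*Q + (4 - 12)/(-12 + 3*15) = P²*Q - 8/(-12 + 45) = Q*P² - 8/33 = -8/33 + Q*P²)
7052 - g(-136, √(45 + 26)) = 7052 - (-8/33 + √(45 + 26)*(-136)²) = 7052 - (-8/33 + √71*18496) = 7052 - (-8/33 + 18496*√71) = 7052 + (8/33 - 18496*√71) = 232724/33 - 18496*√71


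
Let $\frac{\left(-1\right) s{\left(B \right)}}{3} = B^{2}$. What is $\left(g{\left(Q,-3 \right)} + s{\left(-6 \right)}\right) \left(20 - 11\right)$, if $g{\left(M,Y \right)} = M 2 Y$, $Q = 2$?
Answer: $-1080$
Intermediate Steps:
$g{\left(M,Y \right)} = 2 M Y$
$s{\left(B \right)} = - 3 B^{2}$
$\left(g{\left(Q,-3 \right)} + s{\left(-6 \right)}\right) \left(20 - 11\right) = \left(2 \cdot 2 \left(-3\right) - 3 \left(-6\right)^{2}\right) \left(20 - 11\right) = \left(-12 - 108\right) 9 = \left(-120\right) 9 = -1080$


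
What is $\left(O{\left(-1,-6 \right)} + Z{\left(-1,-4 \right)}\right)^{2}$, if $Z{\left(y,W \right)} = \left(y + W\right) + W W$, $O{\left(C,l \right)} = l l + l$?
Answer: $1681$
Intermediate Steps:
$O{\left(C,l \right)} = l + l^{2}$ ($O{\left(C,l \right)} = l^{2} + l = l + l^{2}$)
$Z{\left(y,W \right)} = W + y + W^{2}$ ($Z{\left(y,W \right)} = \left(W + y\right) + W^{2} = W + y + W^{2}$)
$\left(O{\left(-1,-6 \right)} + Z{\left(-1,-4 \right)}\right)^{2} = \left(- 6 \left(1 - 6\right) - \left(5 - 16\right)\right)^{2} = \left(\left(-6\right) \left(-5\right) - -11\right)^{2} = \left(30 + 11\right)^{2} = 41^{2} = 1681$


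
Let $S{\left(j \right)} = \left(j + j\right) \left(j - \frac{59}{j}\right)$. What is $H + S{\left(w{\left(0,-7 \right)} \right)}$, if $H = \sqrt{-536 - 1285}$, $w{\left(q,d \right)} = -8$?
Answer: $10 + i \sqrt{1821} \approx 10.0 + 42.673 i$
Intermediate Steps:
$S{\left(j \right)} = 2 j \left(j - \frac{59}{j}\right)$
$H = i \sqrt{1821}$ ($H = \sqrt{-1821} = i \sqrt{1821} \approx 42.673 i$)
$H + S{\left(w{\left(0,-7 \right)} \right)} = i \sqrt{1821} - \left(118 - 2 \left(-8\right)^{2}\right) = i \sqrt{1821} + \left(-118 + 2 \cdot 64\right) = i \sqrt{1821} + \left(-118 + 128\right) = i \sqrt{1821} + 10 = 10 + i \sqrt{1821}$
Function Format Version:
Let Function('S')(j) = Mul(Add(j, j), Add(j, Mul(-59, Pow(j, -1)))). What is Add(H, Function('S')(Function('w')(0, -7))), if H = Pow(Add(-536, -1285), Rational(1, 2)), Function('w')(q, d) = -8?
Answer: Add(10, Mul(I, Pow(1821, Rational(1, 2)))) ≈ Add(10.000, Mul(42.673, I))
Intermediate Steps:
Function('S')(j) = Mul(2, j, Add(j, Mul(-59, Pow(j, -1)))) (Function('S')(j) = Mul(Mul(2, j), Add(j, Mul(-59, Pow(j, -1)))) = Mul(2, j, Add(j, Mul(-59, Pow(j, -1)))))
H = Mul(I, Pow(1821, Rational(1, 2))) (H = Pow(-1821, Rational(1, 2)) = Mul(I, Pow(1821, Rational(1, 2))) ≈ Mul(42.673, I))
Add(H, Function('S')(Function('w')(0, -7))) = Add(Mul(I, Pow(1821, Rational(1, 2))), Add(-118, Mul(2, Pow(-8, 2)))) = Add(Mul(I, Pow(1821, Rational(1, 2))), Add(-118, Mul(2, 64))) = Add(Mul(I, Pow(1821, Rational(1, 2))), Add(-118, 128)) = Add(Mul(I, Pow(1821, Rational(1, 2))), 10) = Add(10, Mul(I, Pow(1821, Rational(1, 2))))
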